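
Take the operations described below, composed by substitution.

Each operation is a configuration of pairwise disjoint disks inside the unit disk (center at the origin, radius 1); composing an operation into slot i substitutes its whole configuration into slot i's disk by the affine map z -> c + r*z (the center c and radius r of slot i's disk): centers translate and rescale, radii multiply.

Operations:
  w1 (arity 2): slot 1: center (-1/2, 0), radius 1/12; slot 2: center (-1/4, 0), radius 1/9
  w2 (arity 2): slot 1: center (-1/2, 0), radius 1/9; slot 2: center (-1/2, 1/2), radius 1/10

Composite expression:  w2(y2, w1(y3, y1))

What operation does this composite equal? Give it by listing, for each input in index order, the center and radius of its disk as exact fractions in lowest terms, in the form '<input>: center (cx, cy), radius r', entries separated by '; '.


y1: center (-21/40, 1/2), radius 1/90; y2: center (-1/2, 0), radius 1/9; y3: center (-11/20, 1/2), radius 1/120

Affine substitution under w2: radii multiply and y-centers shift.
input y2: applying the 1 nested substitution gives center (-1/2, 0), radius 1/9
input y3: applying the 2 nested substitutions gives center (-11/20, 1/2), radius 1/120
input y1: applying the 2 nested substitutions gives center (-21/40, 1/2), radius 1/90


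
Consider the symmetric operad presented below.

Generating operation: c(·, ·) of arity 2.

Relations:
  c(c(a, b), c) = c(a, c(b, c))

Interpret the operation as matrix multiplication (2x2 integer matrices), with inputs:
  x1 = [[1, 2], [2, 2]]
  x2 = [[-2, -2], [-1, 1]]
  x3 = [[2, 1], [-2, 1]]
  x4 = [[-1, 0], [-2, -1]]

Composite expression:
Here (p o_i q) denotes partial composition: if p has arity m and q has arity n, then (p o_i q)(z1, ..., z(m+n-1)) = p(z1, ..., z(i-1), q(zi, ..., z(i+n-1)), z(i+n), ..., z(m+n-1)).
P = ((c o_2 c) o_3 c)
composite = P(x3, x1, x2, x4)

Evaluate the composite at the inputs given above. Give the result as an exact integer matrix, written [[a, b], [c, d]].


[[18, 2], [2, 2]]

c(x2, x4) = [[6, 2], [-1, -1]]
c(x1, c(x2, x4)) = [[4, 0], [10, 2]]
c(x3, c(x1, c(x2, x4))) = [[18, 2], [2, 2]]


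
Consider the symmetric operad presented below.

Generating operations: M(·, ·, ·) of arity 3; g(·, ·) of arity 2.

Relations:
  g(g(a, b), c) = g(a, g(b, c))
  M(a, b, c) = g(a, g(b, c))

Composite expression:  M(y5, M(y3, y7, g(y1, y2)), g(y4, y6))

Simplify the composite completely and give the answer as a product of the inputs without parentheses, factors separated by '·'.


y5 · y3 · y7 · y1 · y2 · y4 · y6

Key point: M is associative — brackets drop, the y-order remains.
g(y1, y2) spells out as y1 · y2
M(y3, y7, g(y1, y2)) spells out as y3 · y7 · y1 · y2
g(y4, y6) spells out as y4 · y6
M(y5, M(y3, y7, g(y1, y2)), g(y4, y6)) spells out as y5 · y3 · y7 · y1 · y2 · y4 · y6


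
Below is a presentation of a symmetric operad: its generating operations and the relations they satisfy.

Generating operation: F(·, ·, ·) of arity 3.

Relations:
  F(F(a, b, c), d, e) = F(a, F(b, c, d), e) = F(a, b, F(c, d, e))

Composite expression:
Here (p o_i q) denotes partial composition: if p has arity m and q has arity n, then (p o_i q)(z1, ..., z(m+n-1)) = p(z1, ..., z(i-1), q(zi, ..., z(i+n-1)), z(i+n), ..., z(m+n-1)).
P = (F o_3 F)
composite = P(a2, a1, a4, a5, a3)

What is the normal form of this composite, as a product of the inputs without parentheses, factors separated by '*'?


a2 * a1 * a4 * a5 * a3

The F-tree's shape is irrelevant; the a-reading-order decides.
F(a4, a5, a3) collapses to a4 * a5 * a3
F(a2, a1, F(a4, a5, a3)) collapses to a2 * a1 * a4 * a5 * a3


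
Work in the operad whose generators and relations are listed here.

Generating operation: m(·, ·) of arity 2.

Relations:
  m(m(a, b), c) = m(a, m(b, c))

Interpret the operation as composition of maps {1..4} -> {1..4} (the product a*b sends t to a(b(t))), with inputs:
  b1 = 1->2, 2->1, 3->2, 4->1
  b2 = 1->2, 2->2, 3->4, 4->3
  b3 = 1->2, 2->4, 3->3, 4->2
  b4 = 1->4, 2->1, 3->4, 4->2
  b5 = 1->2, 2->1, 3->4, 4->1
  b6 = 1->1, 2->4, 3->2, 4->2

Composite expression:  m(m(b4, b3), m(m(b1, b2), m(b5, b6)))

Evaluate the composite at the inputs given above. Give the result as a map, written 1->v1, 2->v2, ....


m(b4, b3) = 1->1, 2->2, 3->4, 4->1
m(b1, b2) = 1->1, 2->1, 3->1, 4->2
m(b5, b6) = 1->2, 2->1, 3->1, 4->1
m(m(b1, b2), m(b5, b6)) = 1->1, 2->1, 3->1, 4->1
m(m(b4, b3), m(m(b1, b2), m(b5, b6))) = 1->1, 2->1, 3->1, 4->1

1->1, 2->1, 3->1, 4->1


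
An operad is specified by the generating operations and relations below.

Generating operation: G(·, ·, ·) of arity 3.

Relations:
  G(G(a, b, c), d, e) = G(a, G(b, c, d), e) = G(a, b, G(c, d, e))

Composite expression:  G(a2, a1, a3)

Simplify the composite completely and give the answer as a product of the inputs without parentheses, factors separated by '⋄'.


a2 ⋄ a1 ⋄ a3

All parenthesizations of G agree; list the a-inputs left to right.
G(a2, a1, a3) spells out as a2 ⋄ a1 ⋄ a3


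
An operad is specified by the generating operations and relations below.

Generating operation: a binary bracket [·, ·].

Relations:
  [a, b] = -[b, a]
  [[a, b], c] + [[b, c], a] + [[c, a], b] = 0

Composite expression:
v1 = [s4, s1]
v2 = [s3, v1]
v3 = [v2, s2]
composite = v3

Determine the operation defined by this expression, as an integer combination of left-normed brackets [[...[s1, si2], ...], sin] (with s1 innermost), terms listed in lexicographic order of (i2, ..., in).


Expand each bracket as ab - ba; the s1-initial words give the coefficients.
Composite bracket: [[s3, [s4, s1]], s2]
Under [a, b] = ab - ba we get 8 signed associative words (2^3 = 8).
Keep just the words that open with s1:
  from s1s4s3s2, sign +1: term +[[[s1, s4], s3], s2]

[[[s1, s4], s3], s2]


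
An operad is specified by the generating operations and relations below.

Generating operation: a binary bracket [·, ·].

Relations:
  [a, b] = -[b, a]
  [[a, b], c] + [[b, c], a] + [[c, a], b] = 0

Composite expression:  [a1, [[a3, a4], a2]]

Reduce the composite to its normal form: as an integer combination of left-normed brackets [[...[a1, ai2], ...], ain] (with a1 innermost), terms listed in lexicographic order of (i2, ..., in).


-[[[a1, a2], a3], a4] + [[[a1, a2], a4], a3] + [[[a1, a3], a4], a2] - [[[a1, a4], a3], a2]

Expand each bracket as ab - ba; the a1-initial words give the coefficients.
Composite bracket: [a1, [[a3, a4], a2]]
Each bracket splits as ab - ba, giving 8 signed words (2^3 = 8).
Words beginning with a1 determine it all:
  a1a2a3a4 (sign -1) contributes -[[[a1, a2], a3], a4]
  a1a2a4a3 (sign +1) contributes +[[[a1, a2], a4], a3]
  a1a3a4a2 (sign +1) contributes +[[[a1, a3], a4], a2]
  a1a4a3a2 (sign -1) contributes -[[[a1, a4], a3], a2]


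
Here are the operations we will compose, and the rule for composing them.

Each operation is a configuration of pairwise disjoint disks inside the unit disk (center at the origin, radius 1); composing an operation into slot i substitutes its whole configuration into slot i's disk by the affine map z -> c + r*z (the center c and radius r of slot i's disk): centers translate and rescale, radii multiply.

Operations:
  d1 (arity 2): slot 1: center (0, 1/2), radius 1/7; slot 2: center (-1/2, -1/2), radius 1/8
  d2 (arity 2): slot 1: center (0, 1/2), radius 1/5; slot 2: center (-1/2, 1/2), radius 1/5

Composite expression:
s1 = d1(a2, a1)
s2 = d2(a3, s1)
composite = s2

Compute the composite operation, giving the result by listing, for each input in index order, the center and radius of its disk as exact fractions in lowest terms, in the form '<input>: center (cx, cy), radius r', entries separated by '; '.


a1: center (-3/5, 2/5), radius 1/40; a2: center (-1/2, 3/5), radius 1/35; a3: center (0, 1/2), radius 1/5

Affine substitution under d2: radii multiply and a-centers shift.
input a3: composing its 1 substitution step yields center (0, 1/2), radius 1/5
input a2: composing its 2 substitution steps yields center (-1/2, 3/5), radius 1/35
input a1: composing its 2 substitution steps yields center (-3/5, 2/5), radius 1/40


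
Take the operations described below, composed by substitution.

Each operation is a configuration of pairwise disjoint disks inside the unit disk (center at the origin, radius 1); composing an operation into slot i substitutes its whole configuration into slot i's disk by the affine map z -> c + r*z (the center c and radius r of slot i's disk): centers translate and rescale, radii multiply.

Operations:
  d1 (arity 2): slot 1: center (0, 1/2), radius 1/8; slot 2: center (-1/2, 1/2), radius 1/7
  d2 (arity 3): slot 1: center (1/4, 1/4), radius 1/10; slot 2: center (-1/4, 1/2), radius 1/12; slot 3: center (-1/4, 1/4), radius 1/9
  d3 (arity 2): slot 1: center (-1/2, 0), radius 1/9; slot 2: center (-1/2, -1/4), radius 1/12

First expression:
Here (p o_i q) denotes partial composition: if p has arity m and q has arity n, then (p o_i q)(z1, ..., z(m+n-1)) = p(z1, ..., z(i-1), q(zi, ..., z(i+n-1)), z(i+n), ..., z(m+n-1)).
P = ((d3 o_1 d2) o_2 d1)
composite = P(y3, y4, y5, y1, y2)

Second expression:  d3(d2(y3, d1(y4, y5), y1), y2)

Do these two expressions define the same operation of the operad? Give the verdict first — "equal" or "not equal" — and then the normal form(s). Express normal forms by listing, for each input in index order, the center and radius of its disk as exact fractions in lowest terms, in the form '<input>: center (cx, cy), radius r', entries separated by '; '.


Reducing the first expression gives y1: center (-19/36, 1/36), radius 1/81; y2: center (-1/2, -1/4), radius 1/12; y3: center (-17/36, 1/36), radius 1/90; y4: center (-19/36, 13/216), radius 1/864; y5: center (-115/216, 13/216), radius 1/756
Reducing the second expression gives y1: center (-19/36, 1/36), radius 1/81; y2: center (-1/2, -1/4), radius 1/12; y3: center (-17/36, 1/36), radius 1/90; y4: center (-19/36, 13/216), radius 1/864; y5: center (-115/216, 13/216), radius 1/756
Same normal form: equal.

equal; both compose to y1: center (-19/36, 1/36), radius 1/81; y2: center (-1/2, -1/4), radius 1/12; y3: center (-17/36, 1/36), radius 1/90; y4: center (-19/36, 13/216), radius 1/864; y5: center (-115/216, 13/216), radius 1/756


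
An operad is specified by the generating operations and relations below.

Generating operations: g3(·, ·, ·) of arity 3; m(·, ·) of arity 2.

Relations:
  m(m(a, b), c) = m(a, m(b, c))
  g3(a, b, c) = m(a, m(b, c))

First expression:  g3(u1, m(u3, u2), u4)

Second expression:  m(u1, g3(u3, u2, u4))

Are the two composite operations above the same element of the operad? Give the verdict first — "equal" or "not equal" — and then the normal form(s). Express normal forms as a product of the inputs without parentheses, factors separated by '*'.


Normal form of the first expression: u1 * u3 * u2 * u4
Normal form of the second expression: u1 * u3 * u2 * u4
Both agree, so they are equal.

equal: each reduces to u1 * u3 * u2 * u4


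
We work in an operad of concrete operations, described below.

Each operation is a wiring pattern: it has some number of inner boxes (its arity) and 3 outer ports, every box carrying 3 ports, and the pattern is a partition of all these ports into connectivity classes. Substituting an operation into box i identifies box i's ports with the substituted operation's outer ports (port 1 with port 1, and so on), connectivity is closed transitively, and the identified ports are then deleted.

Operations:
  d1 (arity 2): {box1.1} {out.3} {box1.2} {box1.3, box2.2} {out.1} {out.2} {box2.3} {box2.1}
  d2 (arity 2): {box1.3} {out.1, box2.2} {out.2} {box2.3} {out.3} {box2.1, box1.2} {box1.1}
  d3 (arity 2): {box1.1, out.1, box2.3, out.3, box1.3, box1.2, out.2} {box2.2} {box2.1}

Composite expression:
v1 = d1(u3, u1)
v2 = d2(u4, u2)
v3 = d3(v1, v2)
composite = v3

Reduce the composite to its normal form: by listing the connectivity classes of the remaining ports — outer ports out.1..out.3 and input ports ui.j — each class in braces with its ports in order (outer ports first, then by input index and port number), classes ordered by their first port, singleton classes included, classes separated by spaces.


{out.1, out.2, out.3} {u1.1} {u1.2, u3.3} {u1.3} {u2.1, u4.2} {u2.2} {u2.3} {u3.1} {u3.2} {u4.1} {u4.3}

Substituting into d3 glues patterns; closure does the rest.
stage d1: inputs (u3, u1), connectivity {out.1} {out.2} {out.3} {u1.1} {u1.2, u3.3} {u1.3} {u3.1} {u3.2}, out.j its boundary
stage d2: inputs (u4, u2), connectivity {out.1, u2.2} {out.2} {out.3} {u2.1, u4.2} {u2.3} {u4.1} {u4.3}, out.j its boundary
stage d3: inputs (u3, u1, u4, u2), connectivity {out.1, out.2, out.3} {u1.1} {u1.2, u3.3} {u1.3} {u2.1, u4.2} {u2.2} {u2.3} {u3.1} {u3.2} {u4.1} {u4.3}, out.j its boundary


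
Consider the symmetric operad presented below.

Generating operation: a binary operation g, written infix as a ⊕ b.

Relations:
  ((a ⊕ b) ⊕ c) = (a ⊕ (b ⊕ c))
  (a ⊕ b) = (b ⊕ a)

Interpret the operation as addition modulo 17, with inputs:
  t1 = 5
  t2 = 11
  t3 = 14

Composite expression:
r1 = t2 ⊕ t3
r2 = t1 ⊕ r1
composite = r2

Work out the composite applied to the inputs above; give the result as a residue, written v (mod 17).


13 (mod 17)

(t2 ⊕ t3) = 8
(t1 ⊕ (t2 ⊕ t3)) = 13


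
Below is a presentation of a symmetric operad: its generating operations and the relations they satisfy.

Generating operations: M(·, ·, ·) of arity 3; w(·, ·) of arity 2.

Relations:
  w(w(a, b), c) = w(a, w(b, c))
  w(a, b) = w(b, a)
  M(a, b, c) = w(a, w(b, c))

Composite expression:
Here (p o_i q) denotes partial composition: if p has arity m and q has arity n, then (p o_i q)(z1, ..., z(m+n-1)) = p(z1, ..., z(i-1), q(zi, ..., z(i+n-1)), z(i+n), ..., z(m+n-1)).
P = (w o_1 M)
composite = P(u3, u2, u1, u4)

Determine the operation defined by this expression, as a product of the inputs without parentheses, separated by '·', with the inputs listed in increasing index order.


u1 · u2 · u3 · u4

Shape and order are irrelevant to w; the u-input set decides.
M(u3, u2, u1) reduces to u3 · u2 · u1
w(M(u3, u2, u1), u4) reduces to u3 · u2 · u1 · u4
reordering the factors by index: u1 · u2 · u3 · u4


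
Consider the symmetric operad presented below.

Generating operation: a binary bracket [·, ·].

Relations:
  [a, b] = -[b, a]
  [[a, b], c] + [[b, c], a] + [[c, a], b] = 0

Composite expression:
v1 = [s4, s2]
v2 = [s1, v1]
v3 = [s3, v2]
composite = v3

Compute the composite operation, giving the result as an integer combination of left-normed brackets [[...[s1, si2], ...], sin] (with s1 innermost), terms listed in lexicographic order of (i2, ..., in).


[[[s1, s2], s4], s3] - [[[s1, s4], s2], s3]

Antisymmetry and Jacobi reduce to s1-anchored left-normed brackets.
Composite bracket: [s3, [s1, [s4, s2]]]
Full expansion: 8 signed words from ab - ba (2^3 = 8).
Keep just the words that open with s1:
  s1s2s4s3 (sign +1) contributes +[[[s1, s2], s4], s3]
  s1s4s2s3 (sign -1) contributes -[[[s1, s4], s2], s3]


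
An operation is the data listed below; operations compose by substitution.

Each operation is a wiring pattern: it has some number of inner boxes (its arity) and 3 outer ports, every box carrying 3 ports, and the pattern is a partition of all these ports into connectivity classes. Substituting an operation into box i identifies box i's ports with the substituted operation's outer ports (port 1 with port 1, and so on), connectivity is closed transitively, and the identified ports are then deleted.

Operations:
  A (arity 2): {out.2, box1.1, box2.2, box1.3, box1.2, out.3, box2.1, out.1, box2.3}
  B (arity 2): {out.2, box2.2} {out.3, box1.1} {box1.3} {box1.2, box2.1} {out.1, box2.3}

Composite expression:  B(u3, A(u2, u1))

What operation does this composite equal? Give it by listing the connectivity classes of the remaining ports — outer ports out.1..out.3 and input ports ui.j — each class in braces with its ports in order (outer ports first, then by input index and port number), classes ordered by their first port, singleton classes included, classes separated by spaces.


{out.1, out.2, u1.1, u1.2, u1.3, u2.1, u2.2, u2.3, u3.2} {out.3, u3.1} {u3.3}

After gluing at B, chains via deleted ports link the u-ports.
after A, the pattern on (u2, u1) reads {out.1, out.2, out.3, u1.1, u1.2, u1.3, u2.1, u2.2, u2.3} (out.j = its outer ports)
after B, the pattern on (u3, u2, u1) reads {out.1, out.2, u1.1, u1.2, u1.3, u2.1, u2.2, u2.3, u3.2} {out.3, u3.1} {u3.3} (out.j = its outer ports)


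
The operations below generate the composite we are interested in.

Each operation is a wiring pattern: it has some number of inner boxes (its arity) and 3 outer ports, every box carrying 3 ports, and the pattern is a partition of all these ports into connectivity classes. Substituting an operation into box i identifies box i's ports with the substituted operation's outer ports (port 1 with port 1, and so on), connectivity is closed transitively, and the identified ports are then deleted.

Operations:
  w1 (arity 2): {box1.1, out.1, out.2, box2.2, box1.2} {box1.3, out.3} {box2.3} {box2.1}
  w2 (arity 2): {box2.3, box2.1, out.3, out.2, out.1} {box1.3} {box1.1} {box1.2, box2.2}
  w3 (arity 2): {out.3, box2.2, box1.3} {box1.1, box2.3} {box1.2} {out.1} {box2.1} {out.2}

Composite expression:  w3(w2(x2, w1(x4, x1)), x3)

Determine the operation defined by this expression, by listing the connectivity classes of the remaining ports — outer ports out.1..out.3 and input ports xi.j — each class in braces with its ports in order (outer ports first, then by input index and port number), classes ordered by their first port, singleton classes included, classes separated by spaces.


{out.1} {out.2} {out.3, x1.2, x2.2, x3.2, x3.3, x4.1, x4.2, x4.3} {x1.1} {x1.3} {x2.1} {x2.3} {x3.1}

Substituting into w3 glues patterns; closure does the rest.
stage w1: inputs (x4, x1), connectivity {out.1, out.2, x1.2, x4.1, x4.2} {out.3, x4.3} {x1.1} {x1.3}, out.j its boundary
stage w2: inputs (x2, x4, x1), connectivity {out.1, out.2, out.3, x1.2, x2.2, x4.1, x4.2, x4.3} {x1.1} {x1.3} {x2.1} {x2.3}, out.j its boundary
stage w3: inputs (x2, x4, x1, x3), connectivity {out.1} {out.2} {out.3, x1.2, x2.2, x3.2, x3.3, x4.1, x4.2, x4.3} {x1.1} {x1.3} {x2.1} {x2.3} {x3.1}, out.j its boundary


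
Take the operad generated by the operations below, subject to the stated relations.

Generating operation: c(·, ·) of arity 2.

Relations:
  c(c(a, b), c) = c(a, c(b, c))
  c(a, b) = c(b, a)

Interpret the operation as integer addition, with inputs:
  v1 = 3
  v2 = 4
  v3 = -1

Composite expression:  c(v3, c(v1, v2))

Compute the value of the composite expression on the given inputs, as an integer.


c(v1, v2) = 7
c(v3, c(v1, v2)) = 6

6


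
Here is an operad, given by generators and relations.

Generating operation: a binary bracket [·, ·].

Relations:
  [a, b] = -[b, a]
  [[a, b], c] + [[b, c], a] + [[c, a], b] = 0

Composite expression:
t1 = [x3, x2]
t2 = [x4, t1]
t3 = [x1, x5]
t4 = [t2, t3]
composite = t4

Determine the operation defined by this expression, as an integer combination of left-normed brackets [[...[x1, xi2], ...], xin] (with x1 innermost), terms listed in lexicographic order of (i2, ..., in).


-[[[[x1, x5], x2], x3], x4] + [[[[x1, x5], x3], x2], x4] + [[[[x1, x5], x4], x2], x3] - [[[[x1, x5], x4], x3], x2]

In the tensor algebra, words opening x1 carry the x1-anchored form.
Composite bracket: [[x4, [x3, x2]], [x1, x5]]
Expanding via [a, b] = ab - ba: 16 signed words (2^4 = 16).
Words beginning with x1 determine it all:
  x1x5x2x3x4 appears with sign -1, giving the term -[[[[x1, x5], x2], x3], x4]
  x1x5x3x2x4 appears with sign +1, giving the term +[[[[x1, x5], x3], x2], x4]
  x1x5x4x2x3 appears with sign +1, giving the term +[[[[x1, x5], x4], x2], x3]
  x1x5x4x3x2 appears with sign -1, giving the term -[[[[x1, x5], x4], x3], x2]


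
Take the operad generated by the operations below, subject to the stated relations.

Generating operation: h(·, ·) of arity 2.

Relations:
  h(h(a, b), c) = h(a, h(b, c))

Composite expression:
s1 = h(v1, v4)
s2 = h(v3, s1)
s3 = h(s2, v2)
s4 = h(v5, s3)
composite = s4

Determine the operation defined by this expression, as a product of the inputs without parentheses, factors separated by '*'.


v5 * v3 * v1 * v4 * v2

Key point: h is associative — brackets drop, the v-order remains.
h(v1, v4) collapses to v1 * v4
h(v3, h(v1, v4)) collapses to v3 * v1 * v4
h(h(v3, h(v1, v4)), v2) collapses to v3 * v1 * v4 * v2
h(v5, h(h(v3, h(v1, v4)), v2)) collapses to v5 * v3 * v1 * v4 * v2


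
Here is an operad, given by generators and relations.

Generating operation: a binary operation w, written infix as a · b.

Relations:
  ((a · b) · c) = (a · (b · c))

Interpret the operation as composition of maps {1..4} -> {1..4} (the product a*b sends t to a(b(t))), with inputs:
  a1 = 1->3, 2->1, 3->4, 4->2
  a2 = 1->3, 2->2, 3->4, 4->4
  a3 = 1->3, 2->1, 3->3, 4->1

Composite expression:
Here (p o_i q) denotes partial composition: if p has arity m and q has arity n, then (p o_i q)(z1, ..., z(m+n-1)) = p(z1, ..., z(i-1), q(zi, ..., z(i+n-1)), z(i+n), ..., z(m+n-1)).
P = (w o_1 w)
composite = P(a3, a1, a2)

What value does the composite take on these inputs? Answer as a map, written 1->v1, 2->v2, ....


1->1, 2->3, 3->1, 4->1


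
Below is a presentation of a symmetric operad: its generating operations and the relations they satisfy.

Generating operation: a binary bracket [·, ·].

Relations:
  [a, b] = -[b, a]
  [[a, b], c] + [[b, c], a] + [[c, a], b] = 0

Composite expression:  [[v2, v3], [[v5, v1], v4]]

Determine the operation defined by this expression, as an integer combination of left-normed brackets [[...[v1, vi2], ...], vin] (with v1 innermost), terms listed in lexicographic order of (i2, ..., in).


[[[[v1, v5], v4], v2], v3] - [[[[v1, v5], v4], v3], v2]

In the tensor algebra, words opening v1 carry the v1-anchored form.
Composite bracket: [[v2, v3], [[v5, v1], v4]]
Each bracket splits as ab - ba, giving 16 signed words (2^4 = 16).
Collect the words opening with v1:
  from v1v5v4v2v3, sign +1: term +[[[[v1, v5], v4], v2], v3]
  from v1v5v4v3v2, sign -1: term -[[[[v1, v5], v4], v3], v2]


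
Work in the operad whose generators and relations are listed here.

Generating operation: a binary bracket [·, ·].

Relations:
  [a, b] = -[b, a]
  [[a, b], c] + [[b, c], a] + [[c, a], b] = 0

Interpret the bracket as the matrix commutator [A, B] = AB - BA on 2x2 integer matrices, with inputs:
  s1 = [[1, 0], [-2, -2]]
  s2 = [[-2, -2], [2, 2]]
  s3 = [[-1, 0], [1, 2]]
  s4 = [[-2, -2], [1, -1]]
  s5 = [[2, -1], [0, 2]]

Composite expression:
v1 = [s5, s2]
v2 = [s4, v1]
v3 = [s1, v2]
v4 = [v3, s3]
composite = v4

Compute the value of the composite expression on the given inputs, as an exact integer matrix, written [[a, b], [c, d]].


[s5, s2] = [[-2, -4], [0, 2]]
[s4, [s5, s2]] = [[4, -4], [-4, -4]]
[s1, [s4, [s5, s2]]] = [[-8, -12], [-4, 8]]
[[s1, [s4, [s5, s2]]], s3] = [[-12, -36], [28, 12]]

[[-12, -36], [28, 12]]


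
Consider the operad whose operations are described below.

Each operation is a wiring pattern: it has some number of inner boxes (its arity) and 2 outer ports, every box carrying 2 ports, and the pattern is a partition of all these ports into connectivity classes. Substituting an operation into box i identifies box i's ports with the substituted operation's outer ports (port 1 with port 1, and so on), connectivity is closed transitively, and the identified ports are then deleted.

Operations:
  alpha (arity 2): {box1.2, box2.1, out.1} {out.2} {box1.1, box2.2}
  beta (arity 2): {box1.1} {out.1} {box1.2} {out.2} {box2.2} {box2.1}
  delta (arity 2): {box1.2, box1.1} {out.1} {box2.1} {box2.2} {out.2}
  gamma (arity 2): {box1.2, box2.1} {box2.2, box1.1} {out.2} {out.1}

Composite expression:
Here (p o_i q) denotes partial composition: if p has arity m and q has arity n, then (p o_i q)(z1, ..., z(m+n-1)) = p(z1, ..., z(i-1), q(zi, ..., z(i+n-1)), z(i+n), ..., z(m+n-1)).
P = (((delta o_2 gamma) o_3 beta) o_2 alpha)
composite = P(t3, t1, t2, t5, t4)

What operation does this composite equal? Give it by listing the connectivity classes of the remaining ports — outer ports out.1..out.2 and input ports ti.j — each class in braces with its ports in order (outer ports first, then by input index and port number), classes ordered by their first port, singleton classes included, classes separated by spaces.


{out.1} {out.2} {t1.1, t2.2} {t1.2, t2.1} {t3.1, t3.2} {t4.1} {t4.2} {t5.1} {t5.2}


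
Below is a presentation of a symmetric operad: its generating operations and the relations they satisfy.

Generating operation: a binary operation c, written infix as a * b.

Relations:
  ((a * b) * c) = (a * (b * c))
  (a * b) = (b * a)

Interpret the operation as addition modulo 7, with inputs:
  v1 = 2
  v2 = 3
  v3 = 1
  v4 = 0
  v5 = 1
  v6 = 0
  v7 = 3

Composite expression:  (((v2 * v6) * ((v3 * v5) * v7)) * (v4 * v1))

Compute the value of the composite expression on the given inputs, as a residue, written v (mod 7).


3 (mod 7)


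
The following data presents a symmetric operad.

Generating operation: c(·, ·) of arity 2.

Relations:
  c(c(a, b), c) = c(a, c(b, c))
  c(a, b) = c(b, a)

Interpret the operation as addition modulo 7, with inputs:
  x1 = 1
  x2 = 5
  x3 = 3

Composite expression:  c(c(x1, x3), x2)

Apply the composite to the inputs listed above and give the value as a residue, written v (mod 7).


2 (mod 7)

c(x1, x3) = 4
c(c(x1, x3), x2) = 2


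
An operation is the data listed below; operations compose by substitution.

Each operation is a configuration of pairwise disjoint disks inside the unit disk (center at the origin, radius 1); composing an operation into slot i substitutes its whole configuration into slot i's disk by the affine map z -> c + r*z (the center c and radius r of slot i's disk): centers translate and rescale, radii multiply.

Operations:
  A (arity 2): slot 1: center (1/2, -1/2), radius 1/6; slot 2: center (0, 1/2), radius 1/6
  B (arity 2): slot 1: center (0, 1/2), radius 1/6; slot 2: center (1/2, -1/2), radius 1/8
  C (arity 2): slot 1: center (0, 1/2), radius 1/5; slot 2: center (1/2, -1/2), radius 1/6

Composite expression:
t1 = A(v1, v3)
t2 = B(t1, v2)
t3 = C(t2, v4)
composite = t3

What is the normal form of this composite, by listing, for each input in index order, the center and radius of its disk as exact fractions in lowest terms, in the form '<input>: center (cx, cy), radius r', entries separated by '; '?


v1: center (1/60, 7/12), radius 1/180; v2: center (1/10, 2/5), radius 1/40; v3: center (0, 37/60), radius 1/180; v4: center (1/2, -1/2), radius 1/6

Below C, radii multiply path by path; the v-disk centers shift.
input v1: applying the 3 nested substitutions gives center (1/60, 7/12), radius 1/180
input v3: applying the 3 nested substitutions gives center (0, 37/60), radius 1/180
input v2: applying the 2 nested substitutions gives center (1/10, 2/5), radius 1/40
input v4: applying the 1 nested substitution gives center (1/2, -1/2), radius 1/6


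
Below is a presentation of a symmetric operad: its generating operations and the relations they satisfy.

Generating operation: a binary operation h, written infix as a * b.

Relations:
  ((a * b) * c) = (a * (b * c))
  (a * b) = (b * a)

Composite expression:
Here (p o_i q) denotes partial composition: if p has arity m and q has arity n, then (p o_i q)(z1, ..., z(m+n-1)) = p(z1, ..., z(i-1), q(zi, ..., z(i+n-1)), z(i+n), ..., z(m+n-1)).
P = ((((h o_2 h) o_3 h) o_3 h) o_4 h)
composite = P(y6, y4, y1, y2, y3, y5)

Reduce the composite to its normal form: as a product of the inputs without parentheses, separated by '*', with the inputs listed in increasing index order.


y1 * y2 * y3 * y4 * y5 * y6

Both nesting and order wash out for h; what remains is which y's occur.
(y2 * y3) linearizes to y2 * y3
(y1 * (y2 * y3)) linearizes to y1 * y2 * y3
((y1 * (y2 * y3)) * y5) linearizes to y1 * y2 * y3 * y5
(y4 * ((y1 * (y2 * y3)) * y5)) linearizes to y4 * y1 * y2 * y3 * y5
(y6 * (y4 * ((y1 * (y2 * y3)) * y5))) linearizes to y6 * y4 * y1 * y2 * y3 * y5
sorting the factors by input index: y1 * y2 * y3 * y4 * y5 * y6


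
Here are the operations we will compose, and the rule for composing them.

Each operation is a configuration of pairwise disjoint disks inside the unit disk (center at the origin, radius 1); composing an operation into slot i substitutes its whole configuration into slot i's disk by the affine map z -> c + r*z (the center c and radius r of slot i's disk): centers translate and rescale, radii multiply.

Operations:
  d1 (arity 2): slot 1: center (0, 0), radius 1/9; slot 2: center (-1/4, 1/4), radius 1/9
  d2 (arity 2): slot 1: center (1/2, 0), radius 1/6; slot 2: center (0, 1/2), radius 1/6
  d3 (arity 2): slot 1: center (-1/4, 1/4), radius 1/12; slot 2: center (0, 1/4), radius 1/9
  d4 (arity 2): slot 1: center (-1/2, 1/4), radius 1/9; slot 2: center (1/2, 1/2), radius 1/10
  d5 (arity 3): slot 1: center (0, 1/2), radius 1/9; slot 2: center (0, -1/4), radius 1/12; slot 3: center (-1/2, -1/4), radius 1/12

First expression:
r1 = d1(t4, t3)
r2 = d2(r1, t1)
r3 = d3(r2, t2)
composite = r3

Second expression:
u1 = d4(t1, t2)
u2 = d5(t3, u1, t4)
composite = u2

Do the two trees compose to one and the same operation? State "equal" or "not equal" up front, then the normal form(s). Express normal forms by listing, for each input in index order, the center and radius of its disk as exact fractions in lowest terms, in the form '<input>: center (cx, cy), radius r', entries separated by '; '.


Normal form of the first expression: t1: center (-1/4, 7/24), radius 1/72; t2: center (0, 1/4), radius 1/9; t3: center (-61/288, 73/288), radius 1/648; t4: center (-5/24, 1/4), radius 1/648
Normal form of the second expression: t1: center (-1/24, -11/48), radius 1/108; t2: center (1/24, -5/24), radius 1/120; t3: center (0, 1/2), radius 1/9; t4: center (-1/2, -1/4), radius 1/12
No match — not equal.

not equal: they reduce to t1: center (-1/4, 7/24), radius 1/72; t2: center (0, 1/4), radius 1/9; t3: center (-61/288, 73/288), radius 1/648; t4: center (-5/24, 1/4), radius 1/648 and t1: center (-1/24, -11/48), radius 1/108; t2: center (1/24, -5/24), radius 1/120; t3: center (0, 1/2), radius 1/9; t4: center (-1/2, -1/4), radius 1/12


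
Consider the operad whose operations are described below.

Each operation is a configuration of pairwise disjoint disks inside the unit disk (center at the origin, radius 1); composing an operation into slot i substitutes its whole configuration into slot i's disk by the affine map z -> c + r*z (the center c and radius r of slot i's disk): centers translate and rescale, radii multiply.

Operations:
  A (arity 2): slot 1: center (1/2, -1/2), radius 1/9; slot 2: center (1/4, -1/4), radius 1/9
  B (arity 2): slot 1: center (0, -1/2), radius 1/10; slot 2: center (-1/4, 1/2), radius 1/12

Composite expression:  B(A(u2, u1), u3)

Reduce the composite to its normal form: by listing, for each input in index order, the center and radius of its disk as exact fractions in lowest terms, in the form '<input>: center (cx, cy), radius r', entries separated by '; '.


Follow each u-input down from B: c' goes to c + r*c', radius to r*r'.
input u2: applying the 2 nested substitutions gives center (1/20, -11/20), radius 1/90
input u1: applying the 2 nested substitutions gives center (1/40, -21/40), radius 1/90
input u3: applying the 1 nested substitution gives center (-1/4, 1/2), radius 1/12

u1: center (1/40, -21/40), radius 1/90; u2: center (1/20, -11/20), radius 1/90; u3: center (-1/4, 1/2), radius 1/12


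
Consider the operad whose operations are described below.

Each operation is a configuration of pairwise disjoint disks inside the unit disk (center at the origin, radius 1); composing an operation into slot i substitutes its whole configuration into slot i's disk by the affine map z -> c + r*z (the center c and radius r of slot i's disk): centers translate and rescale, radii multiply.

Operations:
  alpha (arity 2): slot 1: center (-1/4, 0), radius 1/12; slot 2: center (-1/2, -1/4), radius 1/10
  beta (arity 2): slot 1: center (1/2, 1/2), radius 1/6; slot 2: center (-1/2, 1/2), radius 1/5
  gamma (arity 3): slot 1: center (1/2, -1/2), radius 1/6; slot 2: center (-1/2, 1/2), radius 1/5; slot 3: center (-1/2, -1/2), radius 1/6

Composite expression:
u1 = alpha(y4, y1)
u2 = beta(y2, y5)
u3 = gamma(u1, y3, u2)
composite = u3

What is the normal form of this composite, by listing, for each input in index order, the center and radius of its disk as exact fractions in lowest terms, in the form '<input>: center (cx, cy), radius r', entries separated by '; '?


y1: center (5/12, -13/24), radius 1/60; y2: center (-5/12, -5/12), radius 1/36; y3: center (-1/2, 1/2), radius 1/5; y4: center (11/24, -1/2), radius 1/72; y5: center (-7/12, -5/12), radius 1/30

Affine substitution under gamma: radii multiply and y-centers shift.
tracing y4 down its 2-map path: center (11/24, -1/2), radius 1/72
tracing y1 down its 2-map path: center (5/12, -13/24), radius 1/60
tracing y3 down its 1-map path: center (-1/2, 1/2), radius 1/5
tracing y2 down its 2-map path: center (-5/12, -5/12), radius 1/36
tracing y5 down its 2-map path: center (-7/12, -5/12), radius 1/30


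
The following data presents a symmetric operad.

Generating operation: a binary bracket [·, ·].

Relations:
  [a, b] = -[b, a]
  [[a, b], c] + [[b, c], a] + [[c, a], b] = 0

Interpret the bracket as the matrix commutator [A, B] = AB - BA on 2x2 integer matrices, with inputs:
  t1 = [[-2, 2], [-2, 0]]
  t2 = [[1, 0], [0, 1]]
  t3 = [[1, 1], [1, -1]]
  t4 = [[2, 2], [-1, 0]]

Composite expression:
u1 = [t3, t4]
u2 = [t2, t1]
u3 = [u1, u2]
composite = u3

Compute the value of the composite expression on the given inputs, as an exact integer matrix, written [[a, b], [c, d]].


[[0, 0], [0, 0]]


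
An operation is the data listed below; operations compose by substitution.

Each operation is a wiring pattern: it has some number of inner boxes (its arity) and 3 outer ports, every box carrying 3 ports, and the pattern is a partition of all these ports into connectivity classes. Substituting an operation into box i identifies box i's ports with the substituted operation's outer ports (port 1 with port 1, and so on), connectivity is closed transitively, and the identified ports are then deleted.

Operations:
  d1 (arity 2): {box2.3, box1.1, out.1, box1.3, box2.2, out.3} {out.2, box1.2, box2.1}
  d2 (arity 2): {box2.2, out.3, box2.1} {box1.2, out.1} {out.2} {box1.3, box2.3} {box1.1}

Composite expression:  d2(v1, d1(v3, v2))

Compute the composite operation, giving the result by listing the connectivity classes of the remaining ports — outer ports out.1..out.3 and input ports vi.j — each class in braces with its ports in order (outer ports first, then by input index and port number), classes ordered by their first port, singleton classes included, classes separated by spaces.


{out.1, v1.2} {out.2} {out.3, v1.3, v2.1, v2.2, v2.3, v3.1, v3.2, v3.3} {v1.1}

Two ports join when wires chain via d2-identified ports.
through d1, on inputs (v3, v2): {out.1, out.3, v2.2, v2.3, v3.1, v3.3} {out.2, v2.1, v3.2} (out.j = stage outer ports)
through d2, on inputs (v1, v3, v2): {out.1, v1.2} {out.2} {out.3, v1.3, v2.1, v2.2, v2.3, v3.1, v3.2, v3.3} {v1.1} (out.j = stage outer ports)


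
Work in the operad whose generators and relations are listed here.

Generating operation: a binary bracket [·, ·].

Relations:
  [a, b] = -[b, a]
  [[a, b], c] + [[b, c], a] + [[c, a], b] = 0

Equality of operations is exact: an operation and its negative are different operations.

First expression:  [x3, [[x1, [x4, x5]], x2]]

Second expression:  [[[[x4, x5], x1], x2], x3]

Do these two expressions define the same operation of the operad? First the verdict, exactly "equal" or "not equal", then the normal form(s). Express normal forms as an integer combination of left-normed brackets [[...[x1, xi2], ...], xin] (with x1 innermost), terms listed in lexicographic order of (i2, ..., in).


In normal form, the first expression is -[[[[x1, x4], x5], x2], x3] + [[[[x1, x5], x4], x2], x3]
In normal form, the second expression is -[[[[x1, x4], x5], x2], x3] + [[[[x1, x5], x4], x2], x3]
Identical normal forms: equal.

equal; both compose to -[[[[x1, x4], x5], x2], x3] + [[[[x1, x5], x4], x2], x3]


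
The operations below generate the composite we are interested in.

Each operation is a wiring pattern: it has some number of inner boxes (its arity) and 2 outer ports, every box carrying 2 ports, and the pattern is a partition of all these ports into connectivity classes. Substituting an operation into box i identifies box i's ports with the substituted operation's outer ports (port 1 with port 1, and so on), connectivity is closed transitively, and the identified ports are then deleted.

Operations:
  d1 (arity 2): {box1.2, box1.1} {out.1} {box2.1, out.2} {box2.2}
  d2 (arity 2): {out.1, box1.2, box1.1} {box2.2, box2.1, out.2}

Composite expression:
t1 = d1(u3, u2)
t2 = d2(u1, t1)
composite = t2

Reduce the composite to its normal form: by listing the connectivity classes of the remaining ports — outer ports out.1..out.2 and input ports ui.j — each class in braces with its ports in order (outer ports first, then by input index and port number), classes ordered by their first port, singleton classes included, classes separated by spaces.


{out.1, u1.1, u1.2} {out.2, u2.1} {u2.2} {u3.1, u3.2}

Reachability decides: close wires over d2-identified ports.
the subtree at d1 composes to {out.1} {out.2, u2.1} {u2.2} {u3.1, u3.2} on (u3, u2); out.j = own outer ports
the subtree at d2 composes to {out.1, u1.1, u1.2} {out.2, u2.1} {u2.2} {u3.1, u3.2} on (u1, u3, u2); out.j = own outer ports


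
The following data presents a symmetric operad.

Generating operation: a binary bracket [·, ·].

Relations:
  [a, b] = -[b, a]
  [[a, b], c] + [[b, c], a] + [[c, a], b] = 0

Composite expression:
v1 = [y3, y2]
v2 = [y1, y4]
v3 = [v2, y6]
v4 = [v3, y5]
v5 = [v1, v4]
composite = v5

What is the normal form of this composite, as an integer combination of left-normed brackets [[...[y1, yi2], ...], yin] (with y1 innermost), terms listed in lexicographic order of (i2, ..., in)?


[[[[[y1, y4], y6], y5], y2], y3] - [[[[[y1, y4], y6], y5], y3], y2]

Skip Jacobi rewriting: expand, keep y1-initial words, read off terms.
Composite bracket: [[y3, y2], [[[y1, y4], y6], y5]]
Full expansion: 32 signed words from ab - ba (2^5 = 32).
Only words starting with y1 matter:
  y1y4y6y5y2y3 (sign +1) contributes +[[[[[y1, y4], y6], y5], y2], y3]
  y1y4y6y5y3y2 (sign -1) contributes -[[[[[y1, y4], y6], y5], y3], y2]


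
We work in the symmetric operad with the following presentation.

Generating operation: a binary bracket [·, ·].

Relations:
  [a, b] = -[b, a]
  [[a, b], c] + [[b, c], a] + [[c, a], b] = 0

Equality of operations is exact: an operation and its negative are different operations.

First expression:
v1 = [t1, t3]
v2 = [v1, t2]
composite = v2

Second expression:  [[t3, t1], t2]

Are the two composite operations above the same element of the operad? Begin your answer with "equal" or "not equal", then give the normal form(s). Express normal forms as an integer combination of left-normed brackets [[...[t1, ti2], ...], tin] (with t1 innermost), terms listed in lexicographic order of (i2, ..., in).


not equal; first: [[t1, t3], t2]; second: -[[t1, t3], t2]

The first expression reduces to [[t1, t3], t2]
The second expression reduces to -[[t1, t3], t2]
No match — not equal.


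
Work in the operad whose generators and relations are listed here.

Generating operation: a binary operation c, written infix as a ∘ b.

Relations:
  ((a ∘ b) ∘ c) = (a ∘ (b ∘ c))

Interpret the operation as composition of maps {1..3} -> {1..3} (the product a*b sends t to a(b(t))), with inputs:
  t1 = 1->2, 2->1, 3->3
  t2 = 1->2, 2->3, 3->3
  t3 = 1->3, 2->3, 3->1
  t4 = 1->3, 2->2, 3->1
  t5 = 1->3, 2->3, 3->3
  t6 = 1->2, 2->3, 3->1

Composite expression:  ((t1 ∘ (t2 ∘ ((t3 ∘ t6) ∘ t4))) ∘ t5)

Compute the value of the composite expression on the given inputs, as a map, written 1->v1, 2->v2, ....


1->3, 2->3, 3->3

(t3 ∘ t6) = 1->3, 2->1, 3->3
((t3 ∘ t6) ∘ t4) = 1->3, 2->1, 3->3
(t2 ∘ ((t3 ∘ t6) ∘ t4)) = 1->3, 2->2, 3->3
(t1 ∘ (t2 ∘ ((t3 ∘ t6) ∘ t4))) = 1->3, 2->1, 3->3
((t1 ∘ (t2 ∘ ((t3 ∘ t6) ∘ t4))) ∘ t5) = 1->3, 2->3, 3->3
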